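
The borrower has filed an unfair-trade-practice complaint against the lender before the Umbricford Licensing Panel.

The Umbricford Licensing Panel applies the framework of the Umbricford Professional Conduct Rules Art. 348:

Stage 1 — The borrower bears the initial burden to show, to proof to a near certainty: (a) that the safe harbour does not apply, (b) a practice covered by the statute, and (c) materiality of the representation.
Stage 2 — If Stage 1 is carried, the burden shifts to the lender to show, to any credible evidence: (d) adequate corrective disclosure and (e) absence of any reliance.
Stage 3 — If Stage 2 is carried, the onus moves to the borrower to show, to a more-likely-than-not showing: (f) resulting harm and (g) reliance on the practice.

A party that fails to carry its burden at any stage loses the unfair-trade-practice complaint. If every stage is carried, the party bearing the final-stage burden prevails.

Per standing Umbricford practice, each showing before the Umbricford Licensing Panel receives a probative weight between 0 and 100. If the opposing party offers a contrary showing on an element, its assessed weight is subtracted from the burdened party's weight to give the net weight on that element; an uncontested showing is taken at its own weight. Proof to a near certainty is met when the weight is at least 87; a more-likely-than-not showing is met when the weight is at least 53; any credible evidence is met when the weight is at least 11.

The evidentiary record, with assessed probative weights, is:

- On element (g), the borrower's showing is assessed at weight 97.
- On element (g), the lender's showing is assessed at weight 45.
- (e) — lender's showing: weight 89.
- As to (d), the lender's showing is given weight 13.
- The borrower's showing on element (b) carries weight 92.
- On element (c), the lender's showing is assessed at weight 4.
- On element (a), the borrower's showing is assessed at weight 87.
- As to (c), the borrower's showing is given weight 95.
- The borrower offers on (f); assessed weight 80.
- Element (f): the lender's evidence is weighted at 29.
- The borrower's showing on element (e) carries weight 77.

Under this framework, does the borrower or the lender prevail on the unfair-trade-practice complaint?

At Stage 1 the borrower must meet proof to a near certainty (weight is at least 87): on (a) the weight is 87, which does reach 87, so (a) meets the standard; on (b) the weight is 92, which does reach 87, so (b) meets the standard; on (c) the weight is 95 less the opposing 4 gives net 91, which does reach 87, so (c) meets the standard.
  The borrower carries Stage 1; the lender now bears the burden.
At Stage 2 the lender must meet any credible evidence (weight is at least 11): on (d) the weight is 13, which does reach 11, so (d) meets the standard; on (e) the weight is 89 less the opposing 77 gives net 12, which does reach 11, so (e) meets the standard.
  Stage 2 carried; the burden shifts to the borrower.
At Stage 3 the borrower must meet a more-likely-than-not showing (weight is at least 53): on (f) the weight is 80 less the opposing 29 gives net 51, < 53, so (f) does not meet the standard; on (g) the weight is 97 less the opposing 45 gives net 52, < 53, so (g) does not meet the standard.
  Not every element is met, so the borrower fails to carry Stage 3.
So the lender prevails.

lender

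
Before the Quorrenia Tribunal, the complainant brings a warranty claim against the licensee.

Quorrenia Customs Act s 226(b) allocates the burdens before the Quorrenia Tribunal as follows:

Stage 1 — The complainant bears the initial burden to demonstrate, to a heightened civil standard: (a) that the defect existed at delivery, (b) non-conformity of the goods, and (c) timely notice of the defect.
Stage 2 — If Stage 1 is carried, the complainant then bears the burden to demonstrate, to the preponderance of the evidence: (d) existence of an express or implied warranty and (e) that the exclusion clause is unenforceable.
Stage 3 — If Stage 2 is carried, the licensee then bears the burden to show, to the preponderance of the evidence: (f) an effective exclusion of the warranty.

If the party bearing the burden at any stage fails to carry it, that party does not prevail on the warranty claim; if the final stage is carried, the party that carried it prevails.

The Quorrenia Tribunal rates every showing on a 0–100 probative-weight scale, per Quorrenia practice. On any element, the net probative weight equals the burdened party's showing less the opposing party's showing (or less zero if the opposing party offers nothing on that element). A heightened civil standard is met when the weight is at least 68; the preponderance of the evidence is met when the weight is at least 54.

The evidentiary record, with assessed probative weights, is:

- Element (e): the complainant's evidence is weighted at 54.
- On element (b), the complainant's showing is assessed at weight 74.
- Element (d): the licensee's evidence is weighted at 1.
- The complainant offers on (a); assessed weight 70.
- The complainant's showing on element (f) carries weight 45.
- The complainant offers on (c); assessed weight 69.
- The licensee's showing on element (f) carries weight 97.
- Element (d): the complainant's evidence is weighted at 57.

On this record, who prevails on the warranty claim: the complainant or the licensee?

complainant

Stage 1 — burden on complainant; standard: a heightened civil standard (weight is at least 68).
    (a): 70 ≥ 68 [met]
    (b): 74 ≥ 68 [met]
    (c): 69 ≥ 68 [met]
  Stage 1 is satisfied; the complainant continues to bear the burden.
Stage 2 — burden on complainant; standard: the preponderance of the evidence (weight is at least 54).
    (d): 57 − 1 = 56 ≥ 54 [met]
    (e): 54 ≥ 54 [met]
  Stage 2 carried; the burden shifts to the licensee.
Stage 3 — burden on licensee; standard: the preponderance of the evidence (weight is at least 54).
    (f): 97 − 45 = 52 < 54 [not met]
  Stage 3 not carried; the licensee fails its burden.
The complainant prevails.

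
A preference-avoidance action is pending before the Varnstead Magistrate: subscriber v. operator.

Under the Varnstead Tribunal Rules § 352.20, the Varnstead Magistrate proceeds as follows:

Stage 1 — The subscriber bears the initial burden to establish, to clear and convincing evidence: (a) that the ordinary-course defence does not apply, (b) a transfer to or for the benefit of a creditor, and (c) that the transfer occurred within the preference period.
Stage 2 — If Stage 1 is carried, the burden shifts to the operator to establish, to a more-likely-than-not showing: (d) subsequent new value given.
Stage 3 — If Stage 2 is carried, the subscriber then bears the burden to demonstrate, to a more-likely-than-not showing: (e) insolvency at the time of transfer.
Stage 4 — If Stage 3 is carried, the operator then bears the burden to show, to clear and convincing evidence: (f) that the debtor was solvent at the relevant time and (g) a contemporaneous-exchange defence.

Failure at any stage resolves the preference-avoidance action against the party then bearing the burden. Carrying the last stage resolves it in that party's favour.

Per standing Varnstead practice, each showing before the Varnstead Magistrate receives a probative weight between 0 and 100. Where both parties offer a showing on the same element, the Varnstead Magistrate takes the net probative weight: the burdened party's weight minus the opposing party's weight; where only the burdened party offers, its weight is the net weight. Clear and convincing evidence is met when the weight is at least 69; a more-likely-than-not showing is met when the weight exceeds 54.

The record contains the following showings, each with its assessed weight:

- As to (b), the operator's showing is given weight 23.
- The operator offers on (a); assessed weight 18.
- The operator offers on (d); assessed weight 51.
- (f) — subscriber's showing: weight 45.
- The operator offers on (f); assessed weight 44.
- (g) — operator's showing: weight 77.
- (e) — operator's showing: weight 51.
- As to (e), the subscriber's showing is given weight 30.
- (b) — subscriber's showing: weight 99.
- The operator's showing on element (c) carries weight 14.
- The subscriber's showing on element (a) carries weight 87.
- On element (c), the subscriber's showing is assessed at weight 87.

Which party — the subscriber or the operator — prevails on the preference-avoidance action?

subscriber

Stage 1 (subscriber, clear and convincing evidence, weight is at least 69): (a) net 87−18=69 ≥ 69 — meets; (b) net 99−23=76 ≥ 69 — meets; (c) net 87−14=73 ≥ 69 — meets.
  Stage 1 carried; the burden shifts to the operator.
Stage 2 (operator, a more-likely-than-not showing, weight exceeds 54): (d) 51 ≤ 54 — fails.
  Stage 2 not carried; the operator fails its burden.
The subscriber prevails.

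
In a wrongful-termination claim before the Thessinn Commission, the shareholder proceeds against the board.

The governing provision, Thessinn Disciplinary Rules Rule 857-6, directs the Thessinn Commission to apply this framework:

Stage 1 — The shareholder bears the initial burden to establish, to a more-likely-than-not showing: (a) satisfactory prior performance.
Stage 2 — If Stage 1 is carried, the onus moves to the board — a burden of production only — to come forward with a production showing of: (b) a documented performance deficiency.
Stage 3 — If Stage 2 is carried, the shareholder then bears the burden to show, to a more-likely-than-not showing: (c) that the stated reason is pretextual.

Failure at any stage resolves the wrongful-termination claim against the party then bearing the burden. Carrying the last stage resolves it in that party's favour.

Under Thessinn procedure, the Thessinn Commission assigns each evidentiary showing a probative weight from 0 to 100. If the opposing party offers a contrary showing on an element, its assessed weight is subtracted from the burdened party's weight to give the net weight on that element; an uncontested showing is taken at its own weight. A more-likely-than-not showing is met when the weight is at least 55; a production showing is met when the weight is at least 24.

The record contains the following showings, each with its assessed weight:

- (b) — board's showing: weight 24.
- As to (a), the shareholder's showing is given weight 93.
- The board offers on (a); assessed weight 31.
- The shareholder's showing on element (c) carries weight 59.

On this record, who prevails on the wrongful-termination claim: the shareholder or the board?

Stage 1 — burden on shareholder; standard: a more-likely-than-not showing (weight is at least 55).
    (a): 93 − 31 = 62 ≥ 55 [met]
  Stage 1 is satisfied; the onus moves to the board.
Stage 2 — burden on board; standard: a production showing (weight is at least 24).
    (b): 24 ≥ 24 [met]
  All elements met. The burden passes to the shareholder.
Stage 3 — burden on shareholder; standard: a more-likely-than-not showing (weight is at least 55).
    (c): 59 ≥ 55 [met]
  Stage 3 carried; the final stage is satisfied.
Every stage carried; the shareholder prevails.

shareholder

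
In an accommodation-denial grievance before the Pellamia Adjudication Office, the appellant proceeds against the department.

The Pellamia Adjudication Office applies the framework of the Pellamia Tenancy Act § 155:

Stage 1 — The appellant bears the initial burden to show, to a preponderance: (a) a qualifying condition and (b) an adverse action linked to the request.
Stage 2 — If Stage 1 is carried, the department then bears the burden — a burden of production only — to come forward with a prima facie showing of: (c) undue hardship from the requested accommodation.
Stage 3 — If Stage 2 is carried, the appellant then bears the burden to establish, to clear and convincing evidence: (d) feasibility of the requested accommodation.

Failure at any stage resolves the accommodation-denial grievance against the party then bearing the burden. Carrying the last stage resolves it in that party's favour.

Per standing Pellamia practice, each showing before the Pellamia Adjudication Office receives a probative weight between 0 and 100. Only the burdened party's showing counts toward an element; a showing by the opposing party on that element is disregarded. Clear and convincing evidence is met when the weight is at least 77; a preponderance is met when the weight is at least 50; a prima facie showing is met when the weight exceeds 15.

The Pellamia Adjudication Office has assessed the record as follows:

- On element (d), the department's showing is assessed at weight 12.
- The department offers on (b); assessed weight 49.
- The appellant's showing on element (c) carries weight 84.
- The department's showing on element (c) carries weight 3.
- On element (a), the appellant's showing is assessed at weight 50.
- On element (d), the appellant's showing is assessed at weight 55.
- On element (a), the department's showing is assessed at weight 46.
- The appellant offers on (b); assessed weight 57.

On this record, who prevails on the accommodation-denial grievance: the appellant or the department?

appellant

At Stage 1 the appellant must meet a preponderance (weight is at least 50): on (a) the weight is 50 (the department's 46 is given no effect), ≥ 50, so (a) meets the standard; on (b) the weight is 57 (the department's 49 is given no effect), which does reach 50, so (b) meets the standard.
  The appellant carries Stage 1; the department now bears the burden.
At Stage 2 the department must meet a prima facie showing (weight exceeds 15): on (c) the weight is 3 (the appellant's 84 is given no effect), which does not exceed 15, so (c) does not meet the standard.
  The department does not carry Stage 2.
So the appellant prevails.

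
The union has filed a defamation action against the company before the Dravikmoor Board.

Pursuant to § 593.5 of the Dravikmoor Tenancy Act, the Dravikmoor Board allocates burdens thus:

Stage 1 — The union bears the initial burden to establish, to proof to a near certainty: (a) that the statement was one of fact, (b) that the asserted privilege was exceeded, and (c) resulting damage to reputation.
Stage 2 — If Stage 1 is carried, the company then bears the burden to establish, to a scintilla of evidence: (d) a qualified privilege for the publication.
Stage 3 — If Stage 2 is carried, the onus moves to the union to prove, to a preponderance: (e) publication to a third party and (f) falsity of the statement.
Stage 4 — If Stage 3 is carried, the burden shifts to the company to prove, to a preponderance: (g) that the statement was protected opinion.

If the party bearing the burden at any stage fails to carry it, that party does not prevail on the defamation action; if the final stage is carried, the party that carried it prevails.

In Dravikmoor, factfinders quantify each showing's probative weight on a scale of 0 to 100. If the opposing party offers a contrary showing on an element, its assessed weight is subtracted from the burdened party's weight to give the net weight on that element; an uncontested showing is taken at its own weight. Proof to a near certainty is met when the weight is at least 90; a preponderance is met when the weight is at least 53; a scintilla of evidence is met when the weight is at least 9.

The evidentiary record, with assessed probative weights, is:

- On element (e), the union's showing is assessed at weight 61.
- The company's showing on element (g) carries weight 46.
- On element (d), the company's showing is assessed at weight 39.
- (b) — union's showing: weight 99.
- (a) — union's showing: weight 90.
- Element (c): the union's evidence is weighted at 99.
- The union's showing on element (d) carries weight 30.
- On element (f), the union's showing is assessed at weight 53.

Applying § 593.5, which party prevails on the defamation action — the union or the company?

union

Stage 1 — burden on union; standard: proof to a near certainty (weight is at least 90).
    (a): 90 ≥ 90 [met]
    (b): 99 ≥ 90 [met]
    (c): 99 ≥ 90 [met]
  Stage 1 is satisfied; the onus moves to the company.
Stage 2 — burden on company; standard: a scintilla of evidence (weight is at least 9).
    (d): 39 − 30 = 9 ≥ 9 [met]
  Stage 2 is satisfied; the onus moves to the union.
Stage 3 — burden on union; standard: a preponderance (weight is at least 53).
    (e): 61 ≥ 53 [met]
    (f): 53 ≥ 53 [met]
  All elements met. The burden passes to the company.
Stage 4 — burden on company; standard: a preponderance (weight is at least 53).
    (g): 46 < 53 [not met]
  Stage 4 not carried; the company fails its burden.
So the union prevails.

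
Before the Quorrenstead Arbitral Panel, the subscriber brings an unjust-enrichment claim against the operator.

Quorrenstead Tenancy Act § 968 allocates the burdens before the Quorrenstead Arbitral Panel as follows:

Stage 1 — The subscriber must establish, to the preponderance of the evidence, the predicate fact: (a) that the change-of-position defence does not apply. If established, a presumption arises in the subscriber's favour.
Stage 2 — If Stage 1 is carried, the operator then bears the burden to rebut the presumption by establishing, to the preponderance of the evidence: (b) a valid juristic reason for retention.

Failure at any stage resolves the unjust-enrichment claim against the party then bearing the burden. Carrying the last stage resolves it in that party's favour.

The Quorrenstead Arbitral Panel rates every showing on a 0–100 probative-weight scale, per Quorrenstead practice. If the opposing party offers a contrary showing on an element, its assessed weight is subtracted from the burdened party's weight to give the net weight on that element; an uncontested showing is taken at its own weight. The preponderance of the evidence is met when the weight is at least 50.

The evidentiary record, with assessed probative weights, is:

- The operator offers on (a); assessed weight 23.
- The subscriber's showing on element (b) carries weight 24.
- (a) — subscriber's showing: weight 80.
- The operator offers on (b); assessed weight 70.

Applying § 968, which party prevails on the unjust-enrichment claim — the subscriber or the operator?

subscriber

Stage 1 — burden on subscriber; standard: the preponderance of the evidence (weight is at least 50).
    (a): 80 − 23 = 57 ≥ 50 [met]
  Stage 1 carried; the burden shifts to the operator.
Stage 2 — burden on operator; standard: the preponderance of the evidence (weight is at least 50).
    (b): 70 − 24 = 46 < 50 [not met]
  The operator does not carry Stage 2.
So the subscriber prevails.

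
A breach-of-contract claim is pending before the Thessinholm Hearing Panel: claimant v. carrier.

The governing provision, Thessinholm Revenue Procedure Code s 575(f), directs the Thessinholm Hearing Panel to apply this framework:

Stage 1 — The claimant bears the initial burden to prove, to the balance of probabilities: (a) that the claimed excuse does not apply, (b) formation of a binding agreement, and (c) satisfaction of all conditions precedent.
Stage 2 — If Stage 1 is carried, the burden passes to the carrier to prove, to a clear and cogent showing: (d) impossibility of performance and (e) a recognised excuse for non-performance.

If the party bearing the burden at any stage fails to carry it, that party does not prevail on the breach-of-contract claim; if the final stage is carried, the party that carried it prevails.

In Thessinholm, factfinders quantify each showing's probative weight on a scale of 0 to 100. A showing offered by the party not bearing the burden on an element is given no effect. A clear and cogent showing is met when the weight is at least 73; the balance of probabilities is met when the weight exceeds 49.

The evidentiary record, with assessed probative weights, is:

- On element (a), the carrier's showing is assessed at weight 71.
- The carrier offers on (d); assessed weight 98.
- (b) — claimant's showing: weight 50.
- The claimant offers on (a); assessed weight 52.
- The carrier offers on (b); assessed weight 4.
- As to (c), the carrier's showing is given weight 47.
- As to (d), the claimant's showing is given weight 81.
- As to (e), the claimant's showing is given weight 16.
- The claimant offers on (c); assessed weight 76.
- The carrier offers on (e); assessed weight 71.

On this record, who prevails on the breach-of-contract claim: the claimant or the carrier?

claimant

At Stage 1 the claimant must meet the balance of probabilities (weight exceeds 49): on (a) the weight is 52 (the carrier's 71 is given no effect), which does exceed 49, so (a) meets the standard; on (b) the weight is 50 (the carrier's 4 is given no effect), > 49, so (b) meets the standard; on (c) the weight is 76 (the carrier's 47 is given no effect), > 49, so (c) meets the standard.
  Stage 1 carried; the burden shifts to the carrier.
At Stage 2 the carrier must meet a clear and cogent showing (weight is at least 73): on (d) the weight is 98 (the claimant's 81 is given no effect), which does reach 73, so (d) meets the standard; on (e) the weight is 71 (the claimant's 16 is given no effect), < 73, so (e) does not meet the standard.
  The carrier does not carry Stage 2.
The claimant prevails.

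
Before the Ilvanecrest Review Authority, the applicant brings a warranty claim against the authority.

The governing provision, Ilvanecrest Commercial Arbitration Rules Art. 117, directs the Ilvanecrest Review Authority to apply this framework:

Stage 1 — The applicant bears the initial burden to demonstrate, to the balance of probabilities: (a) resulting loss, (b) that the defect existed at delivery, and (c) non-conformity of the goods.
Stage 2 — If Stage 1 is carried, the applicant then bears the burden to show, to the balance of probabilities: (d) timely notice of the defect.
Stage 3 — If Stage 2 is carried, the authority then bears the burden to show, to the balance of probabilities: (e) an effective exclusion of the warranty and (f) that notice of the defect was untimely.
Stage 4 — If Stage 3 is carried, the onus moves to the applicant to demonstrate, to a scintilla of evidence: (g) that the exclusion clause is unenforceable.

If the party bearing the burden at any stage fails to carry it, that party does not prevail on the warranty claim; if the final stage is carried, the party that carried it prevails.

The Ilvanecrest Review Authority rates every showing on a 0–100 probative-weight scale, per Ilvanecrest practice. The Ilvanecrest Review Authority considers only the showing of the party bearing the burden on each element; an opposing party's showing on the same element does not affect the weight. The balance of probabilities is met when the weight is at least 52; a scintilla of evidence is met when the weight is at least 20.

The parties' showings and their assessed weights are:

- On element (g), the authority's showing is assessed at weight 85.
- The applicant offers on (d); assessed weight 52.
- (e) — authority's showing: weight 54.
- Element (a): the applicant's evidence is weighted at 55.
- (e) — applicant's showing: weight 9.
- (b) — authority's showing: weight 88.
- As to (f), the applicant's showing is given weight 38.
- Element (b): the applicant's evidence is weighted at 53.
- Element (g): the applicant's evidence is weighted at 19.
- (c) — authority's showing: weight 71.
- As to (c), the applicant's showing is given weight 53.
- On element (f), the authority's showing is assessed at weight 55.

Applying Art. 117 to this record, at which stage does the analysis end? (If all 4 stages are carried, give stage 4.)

Stage 1 — burden on applicant; standard: the balance of probabilities (weight is at least 52).
    (a): 55 ≥ 52 [met]
    (b): 53 (authority's 88 disregarded) ≥ 52 [met]
    (c): 53 (authority's 71 disregarded) ≥ 52 [met]
  Stage 1 is satisfied; the applicant continues to bear the burden.
Stage 2 — burden on applicant; standard: the balance of probabilities (weight is at least 52).
    (d): 52 ≥ 52 [met]
  Stage 2 is satisfied; the onus moves to the authority.
Stage 3 — burden on authority; standard: the balance of probabilities (weight is at least 52).
    (e): 54 (applicant's 9 disregarded) ≥ 52 [met]
    (f): 55 (applicant's 38 disregarded) ≥ 52 [met]
  The authority carries Stage 3; the applicant now bears the burden.
Stage 4 — burden on applicant; standard: a scintilla of evidence (weight is at least 20).
    (g): 19 (authority's 85 disregarded) < 20 [not met]
  The applicant does not carry Stage 4.
The authority prevails.

stage 4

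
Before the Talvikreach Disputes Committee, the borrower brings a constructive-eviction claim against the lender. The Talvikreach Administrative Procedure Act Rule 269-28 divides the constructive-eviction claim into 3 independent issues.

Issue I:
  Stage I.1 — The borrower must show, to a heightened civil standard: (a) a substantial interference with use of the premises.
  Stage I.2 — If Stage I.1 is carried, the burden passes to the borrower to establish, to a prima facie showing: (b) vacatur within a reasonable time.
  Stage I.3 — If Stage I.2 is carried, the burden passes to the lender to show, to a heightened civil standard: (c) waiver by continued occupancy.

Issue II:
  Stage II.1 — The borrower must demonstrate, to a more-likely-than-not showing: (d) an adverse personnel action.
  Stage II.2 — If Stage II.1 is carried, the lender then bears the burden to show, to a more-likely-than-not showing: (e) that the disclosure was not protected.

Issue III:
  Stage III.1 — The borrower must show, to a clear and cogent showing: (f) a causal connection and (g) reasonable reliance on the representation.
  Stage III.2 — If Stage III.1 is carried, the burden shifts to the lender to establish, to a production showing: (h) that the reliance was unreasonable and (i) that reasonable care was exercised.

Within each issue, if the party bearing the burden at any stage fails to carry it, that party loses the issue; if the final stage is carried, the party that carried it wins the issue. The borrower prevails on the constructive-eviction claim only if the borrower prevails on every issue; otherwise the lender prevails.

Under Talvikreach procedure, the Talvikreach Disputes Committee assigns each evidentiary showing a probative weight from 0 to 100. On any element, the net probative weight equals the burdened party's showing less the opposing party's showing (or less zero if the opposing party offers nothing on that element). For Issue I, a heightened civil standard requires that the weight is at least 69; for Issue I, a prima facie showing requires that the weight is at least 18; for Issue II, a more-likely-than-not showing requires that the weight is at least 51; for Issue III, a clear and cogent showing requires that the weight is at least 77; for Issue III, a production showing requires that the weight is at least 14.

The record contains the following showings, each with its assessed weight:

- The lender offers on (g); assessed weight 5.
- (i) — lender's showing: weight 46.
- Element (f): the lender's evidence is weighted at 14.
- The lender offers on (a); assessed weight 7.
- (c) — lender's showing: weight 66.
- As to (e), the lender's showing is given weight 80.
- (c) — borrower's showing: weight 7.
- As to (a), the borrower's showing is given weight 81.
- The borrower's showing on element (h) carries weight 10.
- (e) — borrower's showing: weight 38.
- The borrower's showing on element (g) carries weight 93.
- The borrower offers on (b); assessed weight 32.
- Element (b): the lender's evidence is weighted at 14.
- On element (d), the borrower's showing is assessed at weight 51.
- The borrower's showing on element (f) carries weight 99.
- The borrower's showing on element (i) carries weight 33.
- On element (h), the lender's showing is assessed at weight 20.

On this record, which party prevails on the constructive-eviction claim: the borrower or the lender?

— Issue I —
At Stage I.1 the borrower must meet a heightened civil standard (weight is at least 69): on (a) the weight is 81 less the opposing 7 gives net 74, ≥ 69, so (a) meets the standard.
  All elements met. The borrower retains the burden for Stage I.2.
At Stage I.2 the borrower must meet a prima facie showing (weight is at least 18): on (b) the weight is 32 less the opposing 14 gives net 18, ≥ 18, so (b) meets the standard.
  All elements met. The burden passes to the lender.
At Stage I.3 the lender must meet a heightened civil standard (weight is at least 69): on (c) the weight is 66 less the opposing 7 gives net 59, < 69, so (c) does not meet the standard.
  Not every element is met, so the lender fails to carry Stage I.3.
The borrower prevails on this issue.
— Issue II —
Stage II.1 — burden on borrower; standard: a more-likely-than-not showing (weight is at least 51).
    (d): 51 ≥ 51 [met]
  Stage II.1 is satisfied; the onus moves to the lender.
Stage II.2 — burden on lender; standard: a more-likely-than-not showing (weight is at least 51).
    (e): 80 − 38 = 42 < 51 [not met]
  The lender does not carry Stage II.2.
The borrower prevails on this issue.
— Issue III —
Stage III.1 (borrower, a clear and cogent showing, weight is at least 77): (f) net 99−14=85 ≥ 77 — meets; (g) net 93−5=88 ≥ 77 — meets.
  All elements met. The burden passes to the lender.
Stage III.2 (lender, a production showing, weight is at least 14): (h) net 20−10=10 < 14 — fails; (i) net 46−33=13 < 14 — fails.
  Stage III.2 not carried; the lender fails its burden.
So the borrower prevails on this issue.
Per-issue: Issue I → borrower; Issue II → borrower; Issue III → borrower. The borrower must prevail on every issue; overall, the borrower prevails.

borrower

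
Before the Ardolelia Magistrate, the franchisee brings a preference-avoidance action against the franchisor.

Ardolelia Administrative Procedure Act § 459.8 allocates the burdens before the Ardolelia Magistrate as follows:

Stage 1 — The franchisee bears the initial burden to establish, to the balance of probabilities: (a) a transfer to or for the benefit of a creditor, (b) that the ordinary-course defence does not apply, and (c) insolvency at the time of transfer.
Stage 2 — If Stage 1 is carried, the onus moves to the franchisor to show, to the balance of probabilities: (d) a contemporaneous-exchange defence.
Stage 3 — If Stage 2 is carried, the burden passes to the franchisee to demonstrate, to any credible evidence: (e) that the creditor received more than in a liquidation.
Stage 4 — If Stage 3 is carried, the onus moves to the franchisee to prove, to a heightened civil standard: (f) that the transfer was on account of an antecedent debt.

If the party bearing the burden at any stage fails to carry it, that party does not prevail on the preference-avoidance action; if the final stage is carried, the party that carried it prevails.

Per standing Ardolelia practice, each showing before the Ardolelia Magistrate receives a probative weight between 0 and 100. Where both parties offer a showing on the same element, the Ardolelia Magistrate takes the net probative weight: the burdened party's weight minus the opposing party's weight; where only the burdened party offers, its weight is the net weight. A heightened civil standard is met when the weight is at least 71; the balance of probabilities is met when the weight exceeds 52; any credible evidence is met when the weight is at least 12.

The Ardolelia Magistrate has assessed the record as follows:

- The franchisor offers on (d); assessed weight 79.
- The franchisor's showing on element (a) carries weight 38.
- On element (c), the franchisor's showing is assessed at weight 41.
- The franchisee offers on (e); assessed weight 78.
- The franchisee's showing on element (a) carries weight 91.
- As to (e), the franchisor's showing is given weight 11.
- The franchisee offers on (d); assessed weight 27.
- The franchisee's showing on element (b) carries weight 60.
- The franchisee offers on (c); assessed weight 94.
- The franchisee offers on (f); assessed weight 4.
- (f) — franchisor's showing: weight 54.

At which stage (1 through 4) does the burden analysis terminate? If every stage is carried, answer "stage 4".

Stage 1 — burden on franchisee; standard: the balance of probabilities (weight exceeds 52).
    (a): 91 − 38 = 53 > 52 [met]
    (b): 60 > 52 [met]
    (c): 94 − 41 = 53 > 52 [met]
  All elements met. The burden passes to the franchisor.
Stage 2 — burden on franchisor; standard: the balance of probabilities (weight exceeds 52).
    (d): 79 − 27 = 52 ≤ 52 [not met]
  Not every element is met, so the franchisor fails to carry Stage 2.
The analysis ends at Stage 2; the franchisee prevails.

stage 2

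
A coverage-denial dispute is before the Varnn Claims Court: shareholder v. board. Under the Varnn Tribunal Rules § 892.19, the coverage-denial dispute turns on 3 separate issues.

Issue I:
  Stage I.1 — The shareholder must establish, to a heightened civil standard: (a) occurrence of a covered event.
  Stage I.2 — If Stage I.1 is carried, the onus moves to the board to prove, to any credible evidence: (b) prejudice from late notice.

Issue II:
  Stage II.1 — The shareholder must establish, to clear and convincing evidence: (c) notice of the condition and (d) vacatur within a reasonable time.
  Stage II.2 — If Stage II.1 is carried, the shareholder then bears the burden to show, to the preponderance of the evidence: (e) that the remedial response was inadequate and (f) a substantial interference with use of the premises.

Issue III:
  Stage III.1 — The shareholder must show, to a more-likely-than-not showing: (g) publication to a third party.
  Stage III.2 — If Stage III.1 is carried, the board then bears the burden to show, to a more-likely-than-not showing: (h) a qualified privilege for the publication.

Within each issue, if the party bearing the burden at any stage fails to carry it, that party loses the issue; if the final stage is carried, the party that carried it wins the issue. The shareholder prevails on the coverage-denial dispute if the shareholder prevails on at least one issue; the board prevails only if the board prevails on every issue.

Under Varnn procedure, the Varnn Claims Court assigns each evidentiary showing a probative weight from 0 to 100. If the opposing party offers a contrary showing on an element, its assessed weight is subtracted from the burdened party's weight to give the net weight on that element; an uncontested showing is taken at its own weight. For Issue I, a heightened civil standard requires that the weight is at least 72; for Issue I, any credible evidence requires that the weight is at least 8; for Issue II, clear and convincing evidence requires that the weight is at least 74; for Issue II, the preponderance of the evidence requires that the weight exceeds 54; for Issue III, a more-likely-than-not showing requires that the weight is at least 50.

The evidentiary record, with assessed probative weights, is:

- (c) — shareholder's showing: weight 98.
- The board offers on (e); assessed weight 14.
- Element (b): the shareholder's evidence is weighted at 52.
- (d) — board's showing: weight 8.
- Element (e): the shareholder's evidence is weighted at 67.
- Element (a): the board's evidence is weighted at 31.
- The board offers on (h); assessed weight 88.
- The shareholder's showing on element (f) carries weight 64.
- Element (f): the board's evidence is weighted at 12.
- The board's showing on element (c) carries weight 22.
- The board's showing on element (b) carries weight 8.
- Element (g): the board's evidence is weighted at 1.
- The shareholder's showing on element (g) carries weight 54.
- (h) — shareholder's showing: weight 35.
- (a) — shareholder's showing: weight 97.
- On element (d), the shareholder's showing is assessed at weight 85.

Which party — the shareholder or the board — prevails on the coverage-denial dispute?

— Issue I —
Stage I.1 (shareholder, a heightened civil standard, weight is at least 72): (a) net 97−31=66 < 72 — fails.
  Not every element is met, so the shareholder fails to carry Stage I.1.
The board prevails on this issue.
— Issue II —
Stage II.1 — burden on shareholder; standard: clear and convincing evidence (weight is at least 74).
    (c): 98 − 22 = 76 ≥ 74 [met]
    (d): 85 − 8 = 77 ≥ 74 [met]
  Stage II.1 carried; the burden remains with the shareholder.
Stage II.2 — burden on shareholder; standard: the preponderance of the evidence (weight exceeds 54).
    (e): 67 − 14 = 53 ≤ 54 [not met]
    (f): 64 − 12 = 52 ≤ 54 [not met]
  Not every element is met, so the shareholder fails to carry Stage II.2.
So the board prevails on this issue.
— Issue III —
Stage III.1 (shareholder, a more-likely-than-not showing, weight is at least 50): (g) net 54−1=53 ≥ 50 — meets.
  Stage III.1 is satisfied; the onus moves to the board.
Stage III.2 (board, a more-likely-than-not showing, weight is at least 50): (h) net 88−35=53 ≥ 50 — meets.
  Stage III.2 carried; the final stage is satisfied.
Every stage carried; the board prevails on this issue.
Per-issue: Issue I → board; Issue II → board; Issue III → board. The shareholder must prevail on at least one issue; overall, the board prevails.

board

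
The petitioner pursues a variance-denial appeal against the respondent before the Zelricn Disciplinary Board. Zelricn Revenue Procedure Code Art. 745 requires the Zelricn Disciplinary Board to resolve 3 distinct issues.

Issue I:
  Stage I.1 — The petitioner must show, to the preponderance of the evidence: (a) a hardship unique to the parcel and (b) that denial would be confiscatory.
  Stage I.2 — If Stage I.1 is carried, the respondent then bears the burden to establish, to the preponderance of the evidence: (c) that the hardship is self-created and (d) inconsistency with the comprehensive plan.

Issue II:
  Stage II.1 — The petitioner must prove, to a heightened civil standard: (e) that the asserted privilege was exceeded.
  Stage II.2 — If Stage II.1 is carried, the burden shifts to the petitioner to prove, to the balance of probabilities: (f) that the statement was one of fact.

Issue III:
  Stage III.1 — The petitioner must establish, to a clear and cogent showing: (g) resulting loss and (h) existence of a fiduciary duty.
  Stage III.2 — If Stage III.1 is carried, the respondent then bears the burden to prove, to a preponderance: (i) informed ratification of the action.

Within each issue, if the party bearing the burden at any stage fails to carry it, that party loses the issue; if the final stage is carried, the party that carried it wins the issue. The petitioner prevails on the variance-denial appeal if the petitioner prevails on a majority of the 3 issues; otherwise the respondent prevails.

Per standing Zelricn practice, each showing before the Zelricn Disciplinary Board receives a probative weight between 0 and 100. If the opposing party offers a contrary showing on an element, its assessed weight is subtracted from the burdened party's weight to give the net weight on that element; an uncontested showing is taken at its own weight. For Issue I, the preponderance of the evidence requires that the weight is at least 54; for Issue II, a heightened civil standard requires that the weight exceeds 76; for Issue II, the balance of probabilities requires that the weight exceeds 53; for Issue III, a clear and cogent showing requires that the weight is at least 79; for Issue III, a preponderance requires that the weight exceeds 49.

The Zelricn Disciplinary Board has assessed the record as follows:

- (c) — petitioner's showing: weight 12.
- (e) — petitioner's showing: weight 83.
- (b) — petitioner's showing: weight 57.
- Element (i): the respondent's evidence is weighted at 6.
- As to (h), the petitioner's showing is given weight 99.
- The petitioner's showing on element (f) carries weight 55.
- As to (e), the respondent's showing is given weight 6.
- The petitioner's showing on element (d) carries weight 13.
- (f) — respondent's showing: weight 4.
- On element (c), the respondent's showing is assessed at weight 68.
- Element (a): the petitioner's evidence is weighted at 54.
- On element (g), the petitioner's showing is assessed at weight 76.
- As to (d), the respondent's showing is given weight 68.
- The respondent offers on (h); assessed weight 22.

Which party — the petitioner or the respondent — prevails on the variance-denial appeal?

respondent

— Issue I —
At Stage I.1 the petitioner must meet the preponderance of the evidence (weight is at least 54): on (a) the weight is 54, which does reach 54, so (a) meets the standard; on (b) the weight is 57, ≥ 54, so (b) meets the standard.
  The petitioner carries Stage I.1; the respondent now bears the burden.
At Stage I.2 the respondent must meet the preponderance of the evidence (weight is at least 54): on (c) the weight is 68 less the opposing 12 gives net 56, ≥ 54, so (c) meets the standard; on (d) the weight is 68 less the opposing 13 gives net 55, which does reach 54, so (d) meets the standard.
  All elements met at the final stage.
Every stage carried; the respondent prevails on this issue.
— Issue II —
At Stage II.1 the petitioner must meet a heightened civil standard (weight exceeds 76): on (e) the weight is 83 less the opposing 6 gives net 77, > 76, so (e) meets the standard.
  Stage II.1 is satisfied; the petitioner continues to bear the burden.
At Stage II.2 the petitioner must meet the balance of probabilities (weight exceeds 53): on (f) the weight is 55 less the opposing 4 gives net 51, which does not exceed 53, so (f) does not meet the standard.
  The petitioner does not carry Stage II.2.
The respondent prevails on this issue.
— Issue III —
At Stage III.1 the petitioner must meet a clear and cogent showing (weight is at least 79): on (g) the weight is 76, < 79, so (g) does not meet the standard; on (h) the weight is 99 less the opposing 22 gives net 77, which does not reach 79, so (h) does not meet the standard.
  Stage III.1 not carried; the petitioner fails its burden.
The respondent prevails on this issue.
Per-issue: Issue I → respondent; Issue II → respondent; Issue III → respondent. The petitioner must prevail on a majority of issues; overall, the respondent prevails.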